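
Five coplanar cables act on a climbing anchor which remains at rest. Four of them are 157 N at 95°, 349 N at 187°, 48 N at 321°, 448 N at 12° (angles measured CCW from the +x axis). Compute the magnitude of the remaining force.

F ≈ 211 N

Sum the known components: ΣF_x = 115.4 N, ΣF_y = 176.8 N.
For equilibrium the remaining force must supply (−ΣF_x, −ΣF_y) = (-115.4, -176.8) N.
Magnitude = √((-115.4)² + (-176.8)²) = 211.2 N; direction = atan2(-176.8, -115.4) = 236.9°.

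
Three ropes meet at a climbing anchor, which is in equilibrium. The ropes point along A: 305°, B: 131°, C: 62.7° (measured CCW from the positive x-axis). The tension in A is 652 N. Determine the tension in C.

T_C ≈ 73.4 N

Resolve: ΣF_x = 652 cos 305° + T_B cos 131° + T_C cos 62.7° = 0.
        ΣF_y = 652 sin 305° + T_B sin 131° + T_C sin 62.7° = 0.
The known terms sum to (374, -534.1) N, so -0.6561 T_B + 0.4586 T_C = -374 and 0.7547 T_B + 0.8886 T_C = 534.1.
Solving simultaneously: T_B = 621.3 N, T_C = 73.35 N.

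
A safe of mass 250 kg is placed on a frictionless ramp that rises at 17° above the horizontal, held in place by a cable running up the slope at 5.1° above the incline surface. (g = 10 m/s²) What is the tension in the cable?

Take axes along and perpendicular to the incline. Weight components: W sin 17° = 730.9 N down-slope, W cos 17° = 2391 N into the surface.
Along incline: T cos 5.1° = W sin 17° → T = 733.8 N.
Perpendicular: N = W cos 17° − T sin 5.1° = 2326 N.

T ≈ 734 N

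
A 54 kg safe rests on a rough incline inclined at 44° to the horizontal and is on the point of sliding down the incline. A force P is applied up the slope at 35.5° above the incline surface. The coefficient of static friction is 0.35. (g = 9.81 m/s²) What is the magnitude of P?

On the verge of sliding down the incline, friction equals μN and acts up the slope.
Perpendicular: N + P sin 35.5° = W cos 44° = 381.1 N.
Along incline: P cos 35.5° + μN = W sin 44° with W sin 44° = 368 N.
Solving the pair for P and N: P = 384.1 N, N = 158 N (and f = μN = 55.31 N).

P ≈ 384 N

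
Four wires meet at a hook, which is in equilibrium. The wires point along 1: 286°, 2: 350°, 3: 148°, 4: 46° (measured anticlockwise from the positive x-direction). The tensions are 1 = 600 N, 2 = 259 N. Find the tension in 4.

T_4 ≈ 311 N

Resolve: ΣF_x = 600 cos 286° + 259 cos 350° + T_3 cos 148° + T_4 cos 46° = 0.
        ΣF_y = 600 sin 286° + 259 sin 350° + T_3 sin 148° + T_4 sin 46° = 0.
The known terms sum to (420.4, -621.7) N, so -0.8480 T_3 + 0.6947 T_4 = -420.4 and 0.5299 T_3 + 0.7193 T_4 = 621.7.
Solving simultaneously: T_3 = 750.7 N, T_4 = 311.3 N.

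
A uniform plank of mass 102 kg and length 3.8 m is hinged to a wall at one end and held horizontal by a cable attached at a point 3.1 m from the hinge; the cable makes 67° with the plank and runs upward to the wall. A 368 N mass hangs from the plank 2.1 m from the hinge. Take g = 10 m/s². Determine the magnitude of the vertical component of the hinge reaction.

Take torques about the hinge: T sin 67° · 3.1 = 102×10×1.9 + 368×2.1 = 2710.8 N·m.
So T = 2710.8 / (0.9205 × 3.1) = 949.97 N.
ΣF_y = 0: H_y = (102×10 + 368) − T sin 67° = 1388 − 874.45 = 513.55 N.

|H_y| ≈ 514 N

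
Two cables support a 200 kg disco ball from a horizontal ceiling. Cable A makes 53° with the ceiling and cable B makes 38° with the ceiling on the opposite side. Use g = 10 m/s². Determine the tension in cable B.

Weight W = 200 × 10 = 2000 N acts straight down.
Horizontal: T_A cos 53° = T_B cos 38°  →  T_A = 1.309 T_B.
Vertical: T_A sin 53° + T_B sin 38° = 2000.
Substituting the horizontal relation into the vertical equation gives 1.661 T_B = 2000, so T_B = 1204 N.

T_B ≈ 1200 N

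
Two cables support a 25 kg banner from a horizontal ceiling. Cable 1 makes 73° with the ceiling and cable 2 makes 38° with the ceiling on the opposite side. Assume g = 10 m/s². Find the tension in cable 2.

Weight W = 25 × 10 = 250 N acts straight down.
Horizontal: T_1 cos 73° = T_2 cos 38°  →  T_1 = 2.695 T_2.
Vertical: T_1 sin 73° + T_2 sin 38° = 250.
Substituting the horizontal relation into the vertical equation gives 3.193 T_2 = 250, so T_2 = 78.29 N.

T_2 ≈ 78.3 N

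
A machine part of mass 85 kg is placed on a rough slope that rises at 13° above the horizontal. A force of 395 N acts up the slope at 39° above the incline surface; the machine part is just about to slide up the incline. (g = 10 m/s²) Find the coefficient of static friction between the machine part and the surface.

μ ≈ 0.200

On the verge of sliding up the incline, friction is at its maximum μN and acts down the slope.
Perpendicular to incline: N = W cos 13° − P sin 39° = 828.2 − 248.6 = 579.6 N.
Along incline: P cos 39° − μN = W sin 13° → μ = −(W sin 13° − P cos 39°) / N = 0.1997.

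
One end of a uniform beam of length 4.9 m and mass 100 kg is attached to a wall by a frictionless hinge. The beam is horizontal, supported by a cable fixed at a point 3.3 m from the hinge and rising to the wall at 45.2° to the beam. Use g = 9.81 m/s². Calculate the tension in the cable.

Take torques about the hinge: T sin 45.2° · 3.3 = 100×9.81×2.45 = 2403.5 N·m.
So T = 2403.5 / (0.7096 × 3.3) = 1026.4 N.

T ≈ 1030 N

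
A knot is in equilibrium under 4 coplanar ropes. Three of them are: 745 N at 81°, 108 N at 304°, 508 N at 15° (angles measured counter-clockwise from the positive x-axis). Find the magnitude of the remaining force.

Sum the known components: ΣF_x = 667.6 N, ΣF_y = 777.8 N.
For equilibrium the remaining force must supply (−ΣF_x, −ΣF_y) = (-667.6, -777.8) N.
Magnitude = √((-667.6)² + (-777.8)²) = 1025 N; direction = atan2(-777.8, -667.6) = 229.4°.

F ≈ 1030 N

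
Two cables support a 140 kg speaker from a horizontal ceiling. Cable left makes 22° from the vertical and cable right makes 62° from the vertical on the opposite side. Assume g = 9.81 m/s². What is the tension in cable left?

T_left ≈ 1220 N

Angles from the horizontal: cable left is 90° − 22° = 68°, cable right is 90° − 62° = 28°.
Weight W = 140 × 9.81 = 1373 N acts straight down.
Horizontal: T_left cos 68° = T_right cos 28°  →  T_right = 0.4243 T_left.
Vertical: T_left sin 68° + T_right sin 28° = 1373.
Substituting the horizontal relation into the vertical equation gives 1.126 T_left = 1373, so T_left = 1219 N.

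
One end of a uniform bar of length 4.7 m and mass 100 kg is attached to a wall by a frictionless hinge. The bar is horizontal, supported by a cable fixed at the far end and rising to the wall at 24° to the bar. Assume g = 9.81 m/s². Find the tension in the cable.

Take torques about the hinge: T sin 24° · 4.7 = 100×9.81×2.35 = 2305.3 N·m.
So T = 2305.3 / (0.4067 × 4.7) = 1205.9 N.

T ≈ 1210 N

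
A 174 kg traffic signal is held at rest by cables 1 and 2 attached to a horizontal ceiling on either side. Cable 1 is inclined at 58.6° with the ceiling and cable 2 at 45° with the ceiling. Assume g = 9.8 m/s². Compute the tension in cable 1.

T_1 ≈ 1240 N

Weight W = 174 × 9.8 = 1705 N acts straight down.
Horizontal: T_1 cos 58.6° = T_2 cos 45°  →  T_2 = 0.7368 T_1.
Vertical: T_1 sin 58.6° + T_2 sin 45° = 1705.
Substituting the horizontal relation into the vertical equation gives 1.375 T_1 = 1705, so T_1 = 1241 N.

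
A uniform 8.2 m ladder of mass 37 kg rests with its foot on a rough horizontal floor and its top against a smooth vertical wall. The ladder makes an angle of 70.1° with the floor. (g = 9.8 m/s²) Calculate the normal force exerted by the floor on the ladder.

N_floor ≈ 363 N

ΣF_y = 0: N_floor = 37×9.8 = 362.6 N.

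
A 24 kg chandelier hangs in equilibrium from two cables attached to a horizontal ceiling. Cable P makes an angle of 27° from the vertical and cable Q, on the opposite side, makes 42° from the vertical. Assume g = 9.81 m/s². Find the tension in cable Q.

T_Q ≈ 114 N

Angles from the horizontal: cable P is 90° − 27° = 63°, cable Q is 90° − 42° = 48°.
Weight W = 24 × 9.81 = 235.4 N acts straight down.
Horizontal: T_P cos 63° = T_Q cos 48°  →  T_P = 1.474 T_Q.
Vertical: T_P sin 63° + T_Q sin 48° = 235.4.
Substituting the horizontal relation into the vertical equation gives 2.056 T_Q = 235.4, so T_Q = 114.5 N.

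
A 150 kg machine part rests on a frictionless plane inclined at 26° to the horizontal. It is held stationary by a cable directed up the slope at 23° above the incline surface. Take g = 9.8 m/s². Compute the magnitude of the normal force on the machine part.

Take axes along and perpendicular to the incline. Weight components: W sin 26° = 644.4 N down-slope, W cos 26° = 1321 N into the surface.
Along incline: T cos 23° = W sin 26° → T = 700.1 N.
Perpendicular: N = W cos 26° − T sin 23° = 1048 N.

N ≈ 1050 N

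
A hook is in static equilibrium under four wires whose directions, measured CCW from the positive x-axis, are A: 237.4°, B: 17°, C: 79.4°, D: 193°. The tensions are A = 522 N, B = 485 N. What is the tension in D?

Resolve: ΣF_x = 522 cos 237.4° + 485 cos 17° + T_C cos 79.4° + T_D cos 193° = 0.
        ΣF_y = 522 sin 237.4° + 485 sin 17° + T_C sin 79.4° + T_D sin 193° = 0.
The known terms sum to (182.6, -298) N, so 0.1840 T_C − 0.9744 T_D = -182.6 and 0.9829 T_C − 0.2250 T_D = 298.
Solving simultaneously: T_C = 361.6 N, T_D = 255.6 N.

T_D ≈ 256 N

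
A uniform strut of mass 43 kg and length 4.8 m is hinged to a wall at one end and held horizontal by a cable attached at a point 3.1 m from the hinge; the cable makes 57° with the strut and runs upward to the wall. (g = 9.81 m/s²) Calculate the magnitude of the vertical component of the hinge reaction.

|H_y| ≈ 95.3 N

Take torques about the hinge: T sin 57° · 3.1 = 43×9.81×2.4 = 1012.4 N·m.
So T = 1012.4 / (0.8387 × 3.1) = 389.4 N.
ΣF_y = 0: H_y = (43×9.81) − T sin 57° = 421.83 − 326.58 = 95.252 N.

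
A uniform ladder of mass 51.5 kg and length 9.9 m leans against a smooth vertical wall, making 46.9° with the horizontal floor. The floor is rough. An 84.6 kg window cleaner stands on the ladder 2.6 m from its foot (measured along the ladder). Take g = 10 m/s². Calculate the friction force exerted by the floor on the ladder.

Torques about the foot: N_wall · 9.9 sin 46.9° = 51.5×10×4.95 cos 46.9° + 84.6×10×2.6 cos 46.9° → N_wall = 448.88 N.
ΣF_x = 0: f_floor = N_wall = 448.88 N.

f ≈ 449 N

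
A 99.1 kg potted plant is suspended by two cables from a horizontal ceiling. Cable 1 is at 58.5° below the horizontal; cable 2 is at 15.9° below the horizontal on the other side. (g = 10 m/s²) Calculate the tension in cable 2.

Weight W = 99.1 × 10 = 991 N acts straight down.
Horizontal: T_1 cos 58.5° = T_2 cos 15.9°  →  T_1 = 1.841 T_2.
Vertical: T_1 sin 58.5° + T_2 sin 15.9° = 991.
Substituting the horizontal relation into the vertical equation gives 1.843 T_2 = 991, so T_2 = 537.6 N.

T_2 ≈ 538 N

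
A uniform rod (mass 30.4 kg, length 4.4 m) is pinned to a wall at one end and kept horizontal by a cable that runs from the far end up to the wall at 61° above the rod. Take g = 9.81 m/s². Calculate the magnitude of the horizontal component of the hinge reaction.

Take torques about the hinge: T sin 61° · 4.4 = 30.4×9.81×2.2 = 656.09 N·m.
So T = 656.09 / (0.8746 × 4.4) = 170.49 N.
ΣF_x = 0: H_x = T cos 61° = 82.654 N.

H_x ≈ 82.7 N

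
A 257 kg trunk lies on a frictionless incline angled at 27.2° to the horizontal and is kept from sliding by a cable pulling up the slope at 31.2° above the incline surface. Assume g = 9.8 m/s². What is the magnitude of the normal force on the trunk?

Take axes along and perpendicular to the incline. Weight components: W sin 27.2° = 1151 N down-slope, W cos 27.2° = 2240 N into the surface.
Along incline: T cos 31.2° = W sin 27.2° → T = 1346 N.
Perpendicular: N = W cos 27.2° − T sin 31.2° = 1543 N.

N ≈ 1540 N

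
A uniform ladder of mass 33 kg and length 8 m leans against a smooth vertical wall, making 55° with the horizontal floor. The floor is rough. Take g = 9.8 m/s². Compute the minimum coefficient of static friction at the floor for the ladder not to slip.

μ_min ≈ 0.350

ΣF_y = 0: N_floor = 33×9.8 = 323.4 N.
Torques about the foot: N_wall · 8 sin 55° = 33×9.8×4 cos 55° → N_wall = 113.22 N.
ΣF_x = 0: f_floor = N_wall = 113.22 N.
μ_min = f_floor / N_floor = 113.22 / 323.4 = 0.3501.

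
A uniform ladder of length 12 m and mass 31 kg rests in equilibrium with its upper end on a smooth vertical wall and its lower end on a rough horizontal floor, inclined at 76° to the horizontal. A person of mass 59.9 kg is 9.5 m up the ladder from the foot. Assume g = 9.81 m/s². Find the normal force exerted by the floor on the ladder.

ΣF_y = 0: N_floor = 31×9.81 + 59.9×9.81 = 891.73 N.

N_floor ≈ 892 N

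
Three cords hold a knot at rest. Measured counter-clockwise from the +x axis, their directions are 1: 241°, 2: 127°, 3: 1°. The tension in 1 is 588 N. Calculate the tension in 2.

T_2 ≈ 629 N

Resolve: ΣF_x = 588 cos 241° + T_2 cos 127° + T_3 cos 1° = 0.
        ΣF_y = 588 sin 241° + T_2 sin 127° + T_3 sin 1° = 0.
The known terms sum to (-285.1, -514.3) N, so -0.6018 T_2 + 0.9998 T_3 = 285.1 and 0.7986 T_2 + 0.0175 T_3 = 514.3.
Solving simultaneously: T_2 = 629.4 N, T_3 = 664 N.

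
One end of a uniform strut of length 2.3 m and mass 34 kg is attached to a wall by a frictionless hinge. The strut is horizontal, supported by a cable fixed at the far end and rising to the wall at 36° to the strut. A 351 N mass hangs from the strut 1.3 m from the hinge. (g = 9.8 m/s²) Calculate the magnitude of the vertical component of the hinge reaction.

Take torques about the hinge: T sin 36° · 2.3 = 34×9.8×1.15 + 351×1.3 = 839.48 N·m.
So T = 839.48 / (0.5878 × 2.3) = 620.96 N.
ΣF_y = 0: H_y = (34×9.8 + 351) − T sin 36° = 684.2 − 364.99 = 319.21 N.

|H_y| ≈ 319 N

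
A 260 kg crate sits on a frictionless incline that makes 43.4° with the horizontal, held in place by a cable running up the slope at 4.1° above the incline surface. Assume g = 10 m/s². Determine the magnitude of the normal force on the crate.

Take axes along and perpendicular to the incline. Weight components: W sin 43.4° = 1786 N down-slope, W cos 43.4° = 1889 N into the surface.
Along incline: T cos 4.1° = W sin 43.4° → T = 1791 N.
Perpendicular: N = W cos 43.4° − T sin 4.1° = 1761 N.

N ≈ 1760 N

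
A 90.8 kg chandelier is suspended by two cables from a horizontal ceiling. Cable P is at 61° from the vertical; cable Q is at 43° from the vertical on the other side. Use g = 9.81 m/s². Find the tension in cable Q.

Angles from the horizontal: cable P is 90° − 61° = 29°, cable Q is 90° − 43° = 47°.
Weight W = 90.8 × 9.81 = 890.7 N acts straight down.
Horizontal: T_P cos 29° = T_Q cos 47°  →  T_P = 0.7798 T_Q.
Vertical: T_P sin 29° + T_Q sin 47° = 890.7.
Substituting the horizontal relation into the vertical equation gives 1.109 T_Q = 890.7, so T_Q = 802.9 N.

T_Q ≈ 803 N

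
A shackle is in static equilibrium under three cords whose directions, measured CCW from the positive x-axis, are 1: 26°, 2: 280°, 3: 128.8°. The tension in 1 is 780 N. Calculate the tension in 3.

Resolve: ΣF_x = 780 cos 26° + T_2 cos 280° + T_3 cos 128.8° = 0.
        ΣF_y = 780 sin 26° + T_2 sin 280° + T_3 sin 128.8° = 0.
The known terms sum to (701.1, 341.9) N, so 0.1736 T_2 − 0.6266 T_3 = -701.1 and -0.9848 T_2 + 0.7793 T_3 = -341.9.
Solving simultaneously: T_2 = 1579 N, T_3 = 1556 N.

T_3 ≈ 1560 N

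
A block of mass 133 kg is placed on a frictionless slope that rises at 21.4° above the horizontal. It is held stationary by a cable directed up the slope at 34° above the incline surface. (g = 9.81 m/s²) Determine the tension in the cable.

T ≈ 574 N

Take axes along and perpendicular to the incline. Weight components: W sin 21.4° = 476.1 N down-slope, W cos 21.4° = 1215 N into the surface.
Along incline: T cos 34° = W sin 21.4° → T = 574.2 N.
Perpendicular: N = W cos 21.4° − T sin 34° = 893.7 N.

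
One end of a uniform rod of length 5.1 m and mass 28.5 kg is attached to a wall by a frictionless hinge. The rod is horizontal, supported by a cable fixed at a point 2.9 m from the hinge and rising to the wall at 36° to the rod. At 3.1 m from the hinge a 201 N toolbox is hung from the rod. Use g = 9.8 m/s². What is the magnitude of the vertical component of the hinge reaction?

|H_y| ≈ 19.8 N

Take torques about the hinge: T sin 36° · 2.9 = 28.5×9.8×2.55 + 201×3.1 = 1335.3 N·m.
So T = 1335.3 / (0.5878 × 2.9) = 783.37 N.
ΣF_y = 0: H_y = (28.5×9.8 + 201) − T sin 36° = 480.3 − 460.45 = 19.847 N.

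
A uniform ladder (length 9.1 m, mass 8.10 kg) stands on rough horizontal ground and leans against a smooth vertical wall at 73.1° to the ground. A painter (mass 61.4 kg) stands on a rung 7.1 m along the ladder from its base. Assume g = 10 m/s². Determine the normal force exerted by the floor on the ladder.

ΣF_y = 0: N_floor = 8.10×10 + 61.4×10 = 695 N.

N_floor ≈ 695 N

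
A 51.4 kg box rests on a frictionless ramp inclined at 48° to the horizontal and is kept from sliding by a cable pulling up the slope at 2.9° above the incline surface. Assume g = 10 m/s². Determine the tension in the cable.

Take axes along and perpendicular to the incline. Weight components: W sin 48° = 382 N down-slope, W cos 48° = 343.9 N into the surface.
Along incline: T cos 2.9° = W sin 48° → T = 382.5 N.
Perpendicular: N = W cos 48° − T sin 2.9° = 324.6 N.

T ≈ 382 N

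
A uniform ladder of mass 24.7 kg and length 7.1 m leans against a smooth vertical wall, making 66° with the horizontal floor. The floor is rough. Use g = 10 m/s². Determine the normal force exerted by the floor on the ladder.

N_floor ≈ 247 N

ΣF_y = 0: N_floor = 24.7×10 = 247 N.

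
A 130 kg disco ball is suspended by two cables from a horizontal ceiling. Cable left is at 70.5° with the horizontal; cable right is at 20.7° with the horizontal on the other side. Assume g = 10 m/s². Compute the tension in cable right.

T_right ≈ 434 N

Weight W = 130 × 10 = 1300 N acts straight down.
Horizontal: T_left cos 70.5° = T_right cos 20.7°  →  T_left = 2.802 T_right.
Vertical: T_left sin 70.5° + T_right sin 20.7° = 1300.
Substituting the horizontal relation into the vertical equation gives 2.995 T_right = 1300, so T_right = 434 N.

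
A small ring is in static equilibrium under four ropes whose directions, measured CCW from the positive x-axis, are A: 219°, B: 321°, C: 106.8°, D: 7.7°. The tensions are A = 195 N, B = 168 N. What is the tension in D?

T_D ≈ 87.2 N

Resolve: ΣF_x = 195 cos 219° + 168 cos 321° + T_C cos 106.8° + T_D cos 7.7° = 0.
        ΣF_y = 195 sin 219° + 168 sin 321° + T_C sin 106.8° + T_D sin 7.7° = 0.
The known terms sum to (-20.98, -228.4) N, so -0.2890 T_C + 0.9910 T_D = 20.98 and 0.9573 T_C + 0.1340 T_D = 228.4.
Solving simultaneously: T_C = 226.4 N, T_D = 87.21 N.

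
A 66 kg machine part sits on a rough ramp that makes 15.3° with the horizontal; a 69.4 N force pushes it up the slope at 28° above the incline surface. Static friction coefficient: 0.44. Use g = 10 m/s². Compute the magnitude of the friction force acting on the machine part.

f ≈ 113 N

Axes along / perpendicular to the incline. W sin 15.3° = 174.2 N down-slope; W cos 15.3° = 636.6 N into the surface.
Perpendicular: N = W cos 15.3° − P sin 28° = 636.6 − 32.58 = 604 N.
Along incline: P cos 28° + f = W sin 15.3° (friction acts up-slope) → f = 174.2 − 61.28 = 112.9 N.
|f| = 112.9 N ≤ μN = 265.8 N, so the machine part is indeed static.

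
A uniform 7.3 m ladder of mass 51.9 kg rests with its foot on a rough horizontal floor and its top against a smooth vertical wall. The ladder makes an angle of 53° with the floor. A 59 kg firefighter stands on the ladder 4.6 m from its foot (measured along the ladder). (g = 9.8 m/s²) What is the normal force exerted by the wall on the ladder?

N_wall ≈ 466 N

Torques about the foot: N_wall · 7.3 sin 53° = 51.9×9.8×3.65 cos 53° + 59×9.8×4.6 cos 53° → N_wall = 466.19 N.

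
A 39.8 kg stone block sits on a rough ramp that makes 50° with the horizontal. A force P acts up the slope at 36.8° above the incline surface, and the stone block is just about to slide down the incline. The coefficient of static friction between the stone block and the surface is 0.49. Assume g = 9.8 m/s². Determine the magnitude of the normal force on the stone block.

On the verge of sliding down the incline, friction equals μN and acts up the slope.
Perpendicular: N + P sin 36.8° = W cos 50° = 250.7 N.
Along incline: P cos 36.8° + μN = W sin 50° with W sin 50° = 298.8 N.
Solving the pair for P and N: P = 346.9 N, N = 42.93 N (and f = μN = 21.03 N).

N ≈ 42.9 N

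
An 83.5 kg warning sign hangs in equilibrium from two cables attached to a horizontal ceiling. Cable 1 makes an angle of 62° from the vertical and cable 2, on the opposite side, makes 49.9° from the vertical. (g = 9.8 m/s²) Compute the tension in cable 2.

Angles from the horizontal: cable 1 is 90° − 62° = 28°, cable 2 is 90° − 49.9° = 40.1°.
Weight W = 83.5 × 9.8 = 818.3 N acts straight down.
Horizontal: T_1 cos 28° = T_2 cos 40.1°  →  T_1 = 0.8663 T_2.
Vertical: T_1 sin 28° + T_2 sin 40.1° = 818.3.
Substituting the horizontal relation into the vertical equation gives 1.051 T_2 = 818.3, so T_2 = 778.7 N.

T_2 ≈ 779 N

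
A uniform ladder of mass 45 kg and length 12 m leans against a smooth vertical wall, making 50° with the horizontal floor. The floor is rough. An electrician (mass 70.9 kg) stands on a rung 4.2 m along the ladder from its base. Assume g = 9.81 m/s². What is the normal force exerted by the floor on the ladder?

N_floor ≈ 1140 N

ΣF_y = 0: N_floor = 45×9.81 + 70.9×9.81 = 1137 N.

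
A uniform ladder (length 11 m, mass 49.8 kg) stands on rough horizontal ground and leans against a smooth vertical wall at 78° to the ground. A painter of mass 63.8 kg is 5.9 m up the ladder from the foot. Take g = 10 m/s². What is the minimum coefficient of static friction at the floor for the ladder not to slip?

ΣF_y = 0: N_floor = 49.8×10 + 63.8×10 = 1136 N.
Torques about the foot: N_wall · 11 sin 78° = 49.8×10×5.5 cos 78° + 63.8×10×5.9 cos 78° → N_wall = 125.66 N.
ΣF_x = 0: f_floor = N_wall = 125.66 N.
μ_min = f_floor / N_floor = 125.66 / 1136 = 0.1106.

μ_min ≈ 0.111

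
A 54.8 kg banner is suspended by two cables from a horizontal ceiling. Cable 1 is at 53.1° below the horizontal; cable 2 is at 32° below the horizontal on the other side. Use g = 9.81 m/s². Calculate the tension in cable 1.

Weight W = 54.8 × 9.81 = 537.6 N acts straight down.
Horizontal: T_1 cos 53.1° = T_2 cos 32°  →  T_2 = 0.708 T_1.
Vertical: T_1 sin 53.1° + T_2 sin 32° = 537.6.
Substituting the horizontal relation into the vertical equation gives 1.175 T_1 = 537.6, so T_1 = 457.6 N.

T_1 ≈ 458 N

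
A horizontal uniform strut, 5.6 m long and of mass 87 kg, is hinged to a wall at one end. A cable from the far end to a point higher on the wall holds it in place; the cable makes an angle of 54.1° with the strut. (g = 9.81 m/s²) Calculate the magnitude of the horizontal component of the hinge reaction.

H_x ≈ 309 N

Take torques about the hinge: T sin 54.1° · 5.6 = 87×9.81×2.8 = 2389.7 N·m.
So T = 2389.7 / (0.8100 × 5.6) = 526.81 N.
ΣF_x = 0: H_x = T cos 54.1° = 308.9 N.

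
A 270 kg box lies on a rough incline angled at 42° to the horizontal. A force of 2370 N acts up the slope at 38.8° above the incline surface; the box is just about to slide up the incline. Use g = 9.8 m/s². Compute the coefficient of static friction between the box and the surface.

On the verge of sliding up the incline, friction is at its maximum μN and acts down the slope.
Perpendicular to incline: N = W cos 42° − P sin 38.8° = 1966 − 1485 = 481.3 N.
Along incline: P cos 38.8° − μN = W sin 42° → μ = −(W sin 42° − P cos 38.8°) / N = 0.159.

μ ≈ 0.159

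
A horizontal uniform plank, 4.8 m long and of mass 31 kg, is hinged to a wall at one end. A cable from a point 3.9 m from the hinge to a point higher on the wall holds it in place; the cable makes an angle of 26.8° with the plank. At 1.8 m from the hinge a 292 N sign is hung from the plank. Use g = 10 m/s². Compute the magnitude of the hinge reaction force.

Take torques about the hinge: T sin 26.8° · 3.9 = 31×10×2.4 + 292×1.8 = 1269.6 N·m.
So T = 1269.6 / (0.4509 × 3.9) = 722.01 N.
ΣF_x = 0: H_x = T cos 26.8° = 644.46 N.
ΣF_y = 0: H_y = (31×10 + 292) − T sin 26.8° = 602 − 325.54 = 276.46 N.
|H| = √(H_x² + H_y²) = √((644.46)² + (276.46)²) = 701.25 N.

|H| ≈ 701 N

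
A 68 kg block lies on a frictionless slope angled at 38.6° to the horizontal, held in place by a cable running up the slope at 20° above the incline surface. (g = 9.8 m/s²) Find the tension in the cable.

T ≈ 442 N

Take axes along and perpendicular to the incline. Weight components: W sin 38.6° = 415.8 N down-slope, W cos 38.6° = 520.8 N into the surface.
Along incline: T cos 20° = W sin 38.6° → T = 442.4 N.
Perpendicular: N = W cos 38.6° − T sin 20° = 369.5 N.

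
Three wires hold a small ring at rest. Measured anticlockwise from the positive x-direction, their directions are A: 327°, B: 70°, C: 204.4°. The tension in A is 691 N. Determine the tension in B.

T_B ≈ 815 N

Resolve: ΣF_x = 691 cos 327° + T_B cos 70° + T_C cos 204.4° = 0.
        ΣF_y = 691 sin 327° + T_B sin 70° + T_C sin 204.4° = 0.
The known terms sum to (579.5, -376.3) N, so 0.3420 T_B − 0.9107 T_C = -579.5 and 0.9397 T_B − 0.4131 T_C = 376.3.
Solving simultaneously: T_B = 814.8 N, T_C = 942.4 N.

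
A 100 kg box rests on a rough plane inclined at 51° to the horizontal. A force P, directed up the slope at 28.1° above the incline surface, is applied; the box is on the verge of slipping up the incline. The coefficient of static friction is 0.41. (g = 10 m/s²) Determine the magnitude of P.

On the verge of sliding up the incline, friction equals μN and acts down the slope.
Perpendicular: N + P sin 28.1° = W cos 51° = 629.3 N.
Along incline: P cos 28.1° = W sin 51° + μN  with W sin 51° = 777.1 N.
Solving the pair for P and N: P = 962.7 N, N = 175.9 N (and f = μN = 72.1 N).

P ≈ 963 N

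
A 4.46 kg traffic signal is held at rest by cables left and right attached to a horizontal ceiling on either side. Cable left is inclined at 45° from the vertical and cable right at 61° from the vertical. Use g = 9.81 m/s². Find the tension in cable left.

Angles from the horizontal: cable left is 90° − 45° = 45°, cable right is 90° − 61° = 29°.
Weight W = 4.46 × 9.81 = 43.75 N acts straight down.
Horizontal: T_left cos 45° = T_right cos 29°  →  T_right = 0.8085 T_left.
Vertical: T_left sin 45° + T_right sin 29° = 43.75.
Substituting the horizontal relation into the vertical equation gives 1.099 T_left = 43.75, so T_left = 39.81 N.

T_left ≈ 39.8 N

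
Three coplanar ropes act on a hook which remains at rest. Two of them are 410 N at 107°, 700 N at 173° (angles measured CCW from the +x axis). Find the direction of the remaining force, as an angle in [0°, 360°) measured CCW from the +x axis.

θ ≈ 330°

Sum the known components: ΣF_x = -814.7 N, ΣF_y = 477.4 N.
For equilibrium the remaining force must supply (−ΣF_x, −ΣF_y) = (814.7, -477.4) N.
Magnitude = √((814.7)² + (-477.4)²) = 944.2 N; direction = atan2(-477.4, 814.7) = 329.6°.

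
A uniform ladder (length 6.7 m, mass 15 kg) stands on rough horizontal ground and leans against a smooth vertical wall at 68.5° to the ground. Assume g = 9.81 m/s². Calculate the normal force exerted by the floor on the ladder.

ΣF_y = 0: N_floor = 15×9.81 = 147.15 N.

N_floor ≈ 147 N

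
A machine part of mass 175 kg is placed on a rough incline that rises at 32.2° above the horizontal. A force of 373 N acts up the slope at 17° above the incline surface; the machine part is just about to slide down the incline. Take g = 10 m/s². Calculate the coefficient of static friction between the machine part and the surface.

μ ≈ 0.420

On the verge of sliding down the incline, friction is at its maximum μN and acts up the slope.
Perpendicular to incline: N = W cos 32.2° − P sin 17° = 1481 − 109.1 = 1372 N.
Along incline: P cos 17° + μN = W sin 32.2° → μ = (W sin 32.2° − P cos 17°) / N = 0.4198.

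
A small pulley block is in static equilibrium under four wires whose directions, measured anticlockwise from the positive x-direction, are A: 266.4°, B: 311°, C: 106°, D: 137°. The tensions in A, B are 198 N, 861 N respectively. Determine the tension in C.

Resolve: ΣF_x = 198 cos 266.4° + 861 cos 311° + T_C cos 106° + T_D cos 137° = 0.
        ΣF_y = 198 sin 266.4° + 861 sin 311° + T_C sin 106° + T_D sin 137° = 0.
The known terms sum to (552.4, -847.4) N, so -0.2756 T_C − 0.7314 T_D = -552.4 and 0.9613 T_C + 0.6820 T_D = 847.4.
Solving simultaneously: T_C = 471.8 N, T_D = 577.5 N.

T_C ≈ 472 N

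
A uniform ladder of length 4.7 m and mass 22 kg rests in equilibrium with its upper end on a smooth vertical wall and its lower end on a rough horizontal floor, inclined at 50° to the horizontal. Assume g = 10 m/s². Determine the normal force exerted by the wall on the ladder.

Torques about the foot: N_wall · 4.7 sin 50° = 22×10×2.35 cos 50° → N_wall = 92.301 N.

N_wall ≈ 92.3 N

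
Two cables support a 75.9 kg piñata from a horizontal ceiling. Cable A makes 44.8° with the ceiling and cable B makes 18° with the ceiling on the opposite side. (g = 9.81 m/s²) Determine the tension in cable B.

T_B ≈ 594 N

Weight W = 75.9 × 9.81 = 744.6 N acts straight down.
Horizontal: T_A cos 44.8° = T_B cos 18°  →  T_A = 1.34 T_B.
Vertical: T_A sin 44.8° + T_B sin 18° = 744.6.
Substituting the horizontal relation into the vertical equation gives 1.253 T_B = 744.6, so T_B = 594 N.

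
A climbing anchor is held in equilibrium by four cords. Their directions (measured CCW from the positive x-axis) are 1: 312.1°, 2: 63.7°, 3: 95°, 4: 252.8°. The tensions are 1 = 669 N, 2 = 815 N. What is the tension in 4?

T_4 ≈ 2190 N

Resolve: ΣF_x = 669 cos 312.1° + 815 cos 63.7° + T_3 cos 95° + T_4 cos 252.8° = 0.
        ΣF_y = 669 sin 312.1° + 815 sin 63.7° + T_3 sin 95° + T_4 sin 252.8° = 0.
The known terms sum to (809.6, 234.3) N, so -0.0872 T_3 − 0.2957 T_4 = -809.6 and 0.9962 T_3 − 0.9553 T_4 = -234.3.
Solving simultaneously: T_3 = 1864 N, T_4 = 2189 N.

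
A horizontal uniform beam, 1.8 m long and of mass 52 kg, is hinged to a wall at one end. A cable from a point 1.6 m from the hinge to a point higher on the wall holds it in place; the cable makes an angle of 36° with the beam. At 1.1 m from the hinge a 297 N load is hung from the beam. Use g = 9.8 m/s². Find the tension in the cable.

T ≈ 835 N

Take torques about the hinge: T sin 36° · 1.6 = 52×9.8×0.9 + 297×1.1 = 785.34 N·m.
So T = 785.34 / (0.5878 × 1.6) = 835.06 N.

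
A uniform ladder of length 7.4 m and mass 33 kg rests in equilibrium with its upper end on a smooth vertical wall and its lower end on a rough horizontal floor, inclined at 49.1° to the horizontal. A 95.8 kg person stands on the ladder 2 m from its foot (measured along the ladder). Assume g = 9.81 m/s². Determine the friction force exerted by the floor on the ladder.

f ≈ 360 N

Torques about the foot: N_wall · 7.4 sin 49.1° = 33×9.81×3.7 cos 49.1° + 95.8×9.81×2 cos 49.1° → N_wall = 360.23 N.
ΣF_x = 0: f_floor = N_wall = 360.23 N.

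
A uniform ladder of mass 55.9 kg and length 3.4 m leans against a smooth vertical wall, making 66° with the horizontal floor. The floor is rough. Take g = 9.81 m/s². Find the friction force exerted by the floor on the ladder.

Torques about the foot: N_wall · 3.4 sin 66° = 55.9×9.81×1.7 cos 66° → N_wall = 122.08 N.
ΣF_x = 0: f_floor = N_wall = 122.08 N.

f ≈ 122 N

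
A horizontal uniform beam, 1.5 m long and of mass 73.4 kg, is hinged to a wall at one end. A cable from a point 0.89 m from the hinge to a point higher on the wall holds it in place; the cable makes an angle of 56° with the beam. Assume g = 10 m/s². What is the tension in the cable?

Take torques about the hinge: T sin 56° · 0.89 = 73.4×10×0.75 = 550.5 N·m.
So T = 550.5 / (0.8290 × 0.89) = 746.09 N.

T ≈ 746 N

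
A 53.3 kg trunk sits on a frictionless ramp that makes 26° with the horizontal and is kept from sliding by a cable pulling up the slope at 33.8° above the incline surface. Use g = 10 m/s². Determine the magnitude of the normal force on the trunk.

Take axes along and perpendicular to the incline. Weight components: W sin 26° = 233.7 N down-slope, W cos 26° = 479.1 N into the surface.
Along incline: T cos 33.8° = W sin 26° → T = 281.2 N.
Perpendicular: N = W cos 26° − T sin 33.8° = 322.6 N.

N ≈ 323 N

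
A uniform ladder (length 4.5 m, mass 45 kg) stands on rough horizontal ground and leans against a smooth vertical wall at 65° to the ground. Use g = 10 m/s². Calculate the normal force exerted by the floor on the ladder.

ΣF_y = 0: N_floor = 45×10 = 450 N.

N_floor ≈ 450 N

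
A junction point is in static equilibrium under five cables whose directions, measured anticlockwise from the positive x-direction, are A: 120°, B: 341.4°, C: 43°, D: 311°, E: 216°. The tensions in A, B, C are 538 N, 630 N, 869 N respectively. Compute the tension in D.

T_D ≈ 128 N

Resolve: ΣF_x = 538 cos 120° + 630 cos 341.4° + 869 cos 43° + T_D cos 311° + T_E cos 216° = 0.
        ΣF_y = 538 sin 120° + 630 sin 341.4° + 869 sin 43° + T_D sin 311° + T_E sin 216° = 0.
The known terms sum to (963.6, 857.6) N, so 0.6561 T_D − 0.8090 T_E = -963.6 and -0.7547 T_D − 0.5878 T_E = -857.6.
Solving simultaneously: T_D = 127.9 N, T_E = 1295 N.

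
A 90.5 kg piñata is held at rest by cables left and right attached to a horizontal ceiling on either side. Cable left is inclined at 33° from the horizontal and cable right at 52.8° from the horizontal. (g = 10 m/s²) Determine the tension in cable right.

Weight W = 90.5 × 10 = 905 N acts straight down.
Horizontal: T_left cos 33° = T_right cos 52.8°  →  T_left = 0.7209 T_right.
Vertical: T_left sin 33° + T_right sin 52.8° = 905.
Substituting the horizontal relation into the vertical equation gives 1.189 T_right = 905, so T_right = 761 N.

T_right ≈ 761 N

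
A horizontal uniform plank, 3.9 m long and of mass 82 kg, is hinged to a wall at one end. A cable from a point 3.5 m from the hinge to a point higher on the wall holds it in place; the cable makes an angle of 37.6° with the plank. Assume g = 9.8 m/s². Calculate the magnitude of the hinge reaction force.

Take torques about the hinge: T sin 37.6° · 3.5 = 82×9.8×1.95 = 1567 N·m.
So T = 1567 / (0.6101 × 3.5) = 733.79 N.
ΣF_x = 0: H_x = T cos 37.6° = 581.38 N.
ΣF_y = 0: H_y = (82×9.8) − T sin 37.6° = 803.6 − 447.72 = 355.88 N.
|H| = √(H_x² + H_y²) = √((581.38)² + (355.88)²) = 681.65 N.

|H| ≈ 682 N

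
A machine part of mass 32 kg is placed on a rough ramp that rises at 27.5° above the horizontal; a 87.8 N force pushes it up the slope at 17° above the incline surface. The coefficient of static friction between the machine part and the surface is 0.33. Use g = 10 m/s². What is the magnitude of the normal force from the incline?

N ≈ 258 N

Axes along / perpendicular to the incline. W sin 27.5° = 147.8 N down-slope; W cos 27.5° = 283.8 N into the surface.
Perpendicular: N = W cos 27.5° − P sin 17° = 283.8 − 25.67 = 258.2 N.
Along incline: P cos 17° + f = W sin 27.5° (friction acts up-slope) → f = 147.8 − 83.96 = 63.8 N.
|f| = 63.8 N ≤ μN = 85.2 N, so the machine part is indeed static.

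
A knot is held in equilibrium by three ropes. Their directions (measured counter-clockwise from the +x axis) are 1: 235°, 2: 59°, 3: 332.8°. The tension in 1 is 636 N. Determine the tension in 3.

Resolve: ΣF_x = 636 cos 235° + T_2 cos 59° + T_3 cos 332.8° = 0.
        ΣF_y = 636 sin 235° + T_2 sin 59° + T_3 sin 332.8° = 0.
The known terms sum to (-364.8, -521) N, so 0.5150 T_2 + 0.8894 T_3 = 364.8 and 0.8572 T_2 − 0.4571 T_3 = 521.
Solving simultaneously: T_2 = 631.5 N, T_3 = 44.46 N.

T_3 ≈ 44.5 N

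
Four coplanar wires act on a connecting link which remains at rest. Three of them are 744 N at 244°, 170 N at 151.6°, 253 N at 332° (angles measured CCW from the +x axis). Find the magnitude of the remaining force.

F ≈ 750 N

Sum the known components: ΣF_x = -252.3 N, ΣF_y = -706.6 N.
For equilibrium the remaining force must supply (−ΣF_x, −ΣF_y) = (252.3, 706.6) N.
Magnitude = √((252.3)² + (706.6)²) = 750.3 N; direction = atan2(706.6, 252.3) = 70.4°.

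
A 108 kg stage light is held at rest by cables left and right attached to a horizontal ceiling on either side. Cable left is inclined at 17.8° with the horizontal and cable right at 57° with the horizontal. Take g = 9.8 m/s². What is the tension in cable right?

T_right ≈ 1040 N

Weight W = 108 × 9.8 = 1058 N acts straight down.
Horizontal: T_left cos 17.8° = T_right cos 57°  →  T_left = 0.572 T_right.
Vertical: T_left sin 17.8° + T_right sin 57° = 1058.
Substituting the horizontal relation into the vertical equation gives 1.014 T_right = 1058, so T_right = 1044 N.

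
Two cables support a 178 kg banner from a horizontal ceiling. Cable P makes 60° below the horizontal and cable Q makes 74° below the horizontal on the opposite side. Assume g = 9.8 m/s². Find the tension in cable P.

T_P ≈ 668 N

Weight W = 178 × 9.8 = 1744 N acts straight down.
Horizontal: T_P cos 60° = T_Q cos 74°  →  T_Q = 1.814 T_P.
Vertical: T_P sin 60° + T_Q sin 74° = 1744.
Substituting the horizontal relation into the vertical equation gives 2.61 T_P = 1744, so T_P = 668.4 N.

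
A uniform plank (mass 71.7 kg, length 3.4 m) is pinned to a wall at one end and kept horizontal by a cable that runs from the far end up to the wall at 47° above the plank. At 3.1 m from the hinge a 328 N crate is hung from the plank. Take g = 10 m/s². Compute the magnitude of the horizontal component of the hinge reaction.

Take torques about the hinge: T sin 47° · 3.4 = 71.7×10×1.7 + 328×3.1 = 2235.7 N·m.
So T = 2235.7 / (0.7314 × 3.4) = 899.1 N.
ΣF_x = 0: H_x = T cos 47° = 613.18 N.

H_x ≈ 613 N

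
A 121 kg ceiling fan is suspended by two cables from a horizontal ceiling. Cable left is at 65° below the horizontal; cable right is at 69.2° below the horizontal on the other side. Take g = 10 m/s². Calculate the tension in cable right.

Weight W = 121 × 10 = 1210 N acts straight down.
Horizontal: T_left cos 65° = T_right cos 69.2°  →  T_left = 0.8403 T_right.
Vertical: T_left sin 65° + T_right sin 69.2° = 1210.
Substituting the horizontal relation into the vertical equation gives 1.696 T_right = 1210, so T_right = 713.3 N.

T_right ≈ 713 N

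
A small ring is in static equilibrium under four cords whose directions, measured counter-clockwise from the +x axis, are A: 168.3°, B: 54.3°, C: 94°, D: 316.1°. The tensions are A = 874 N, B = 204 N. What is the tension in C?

Resolve: ΣF_x = 874 cos 168.3° + 204 cos 54.3° + T_C cos 94° + T_D cos 316.1° = 0.
        ΣF_y = 874 sin 168.3° + 204 sin 54.3° + T_C sin 94° + T_D sin 316.1° = 0.
The known terms sum to (-736.8, 342.9) N, so -0.0698 T_C + 0.7206 T_D = 736.8 and 0.9976 T_C − 0.6934 T_D = -342.9.
Solving simultaneously: T_C = 393.5 N, T_D = 1061 N.

T_C ≈ 394 N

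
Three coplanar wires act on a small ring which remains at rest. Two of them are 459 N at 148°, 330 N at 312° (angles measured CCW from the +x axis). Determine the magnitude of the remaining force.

Sum the known components: ΣF_x = -168.4 N, ΣF_y = -2.005 N.
For equilibrium the remaining force must supply (−ΣF_x, −ΣF_y) = (168.4, 2.005) N.
Magnitude = √((168.4)² + (2.005)²) = 168.5 N; direction = atan2(2.005, 168.4) = 0.7°.

F ≈ 168 N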